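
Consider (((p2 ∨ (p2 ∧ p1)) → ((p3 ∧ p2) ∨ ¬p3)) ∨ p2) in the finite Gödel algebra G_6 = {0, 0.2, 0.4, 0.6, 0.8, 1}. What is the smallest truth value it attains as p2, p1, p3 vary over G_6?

0.40

The minimum is attained at p2 = 0.4, p1 = 0, p3 = 0.2:
  (p2 ∧ p1) = min(0.4, 0) = 0
  (p2 ∨ (p2 ∧ p1)) = max(0.4, 0) = 0.4
  (p3 ∧ p2) = min(0.2, 0.4) = 0.2
  ¬p3: Gödel ¬ of 0.2 = 0 (operand ≠ 0)
  ((p3 ∧ p2) ∨ ¬p3) = max(0.2, 0) = 0.2
  ((p2 ∨ (p2 ∧ p1)) → ((p3 ∧ p2) ∨ ¬p3)): 0.4 > 0.2, so result = 0.2
  (((p2 ∨ (p2 ∧ p1)) → ((p3 ∧ p2) ∨ ¬p3)) ∨ p2) = max(0.2, 0.4) = 0.4
Checking all 216 assignments confirms none give a value below 0.40.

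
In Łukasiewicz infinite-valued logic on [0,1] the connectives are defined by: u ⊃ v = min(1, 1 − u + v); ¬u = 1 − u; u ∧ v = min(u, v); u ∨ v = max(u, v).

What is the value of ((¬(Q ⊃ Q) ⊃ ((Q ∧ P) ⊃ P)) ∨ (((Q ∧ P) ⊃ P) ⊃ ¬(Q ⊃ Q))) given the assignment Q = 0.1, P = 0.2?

(Q ⊃ Q): min(1, 1 − 0.1 + 0.1) = 1
¬(Q ⊃ Q): Łukasiewicz ¬ gives 1 − 1 = 0
(Q ∧ P) = min(0.1, 0.2) = 0.1
((Q ∧ P) ⊃ P): min(1, 1 − 0.1 + 0.2) = 1
(¬(Q ⊃ Q) ⊃ ((Q ∧ P) ⊃ P)): min(1, 1 − 0 + 1) = 1
(Q ∧ P) = min(0.1, 0.2) = 0.1
((Q ∧ P) ⊃ P): min(1, 1 − 0.1 + 0.2) = 1
(Q ⊃ Q): min(1, 1 − 0.1 + 0.1) = 1
¬(Q ⊃ Q): Łukasiewicz ¬ gives 1 − 1 = 0
(((Q ∧ P) ⊃ P) ⊃ ¬(Q ⊃ Q)): min(1, 1 − 1 + 0) = 0
((¬(Q ⊃ Q) ⊃ ((Q ∧ P) ⊃ P)) ∨ (((Q ∧ P) ⊃ P) ⊃ ¬(Q ⊃ Q))) = max(1, 0) = 1

1.00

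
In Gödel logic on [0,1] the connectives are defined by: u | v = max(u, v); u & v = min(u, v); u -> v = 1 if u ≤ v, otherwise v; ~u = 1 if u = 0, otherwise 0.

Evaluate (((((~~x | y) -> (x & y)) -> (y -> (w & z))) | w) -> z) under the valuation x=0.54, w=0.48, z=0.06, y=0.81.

0.06

~x: Gödel ¬ of 0.54 = 0 (operand ≠ 0)
~~x: Gödel ¬ of 0 = 1 (operand is 0)
(~~x | y) = max(1, 0.81) = 1
(x & y) = min(0.54, 0.81) = 0.54
((~~x | y) -> (x & y)): 1 > 0.54, so result = 0.54
(w & z) = min(0.48, 0.06) = 0.06
(y -> (w & z)): 0.81 > 0.06, so result = 0.06
(((~~x | y) -> (x & y)) -> (y -> (w & z))): 0.54 > 0.06, so result = 0.06
((((~~x | y) -> (x & y)) -> (y -> (w & z))) | w) = max(0.06, 0.48) = 0.48
(((((~~x | y) -> (x & y)) -> (y -> (w & z))) | w) -> z): 0.48 > 0.06, so result = 0.06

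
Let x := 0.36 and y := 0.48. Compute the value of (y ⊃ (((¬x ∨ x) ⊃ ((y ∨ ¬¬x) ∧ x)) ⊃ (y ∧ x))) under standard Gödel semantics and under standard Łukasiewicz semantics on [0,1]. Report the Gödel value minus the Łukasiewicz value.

Gödel evaluation:
  ¬x: Gödel ¬ of 0.36 = 0 (operand ≠ 0)
  (¬x ∨ x) = max(0, 0.36) = 0.36
  ¬x: Gödel ¬ of 0.36 = 0 (operand ≠ 0)
  ¬¬x: Gödel ¬ of 0 = 1 (operand is 0)
  (y ∨ ¬¬x) = max(0.48, 1) = 1
  ((y ∨ ¬¬x) ∧ x) = min(1, 0.36) = 0.36
  ((¬x ∨ x) ⊃ ((y ∨ ¬¬x) ∧ x)): 0.36 ≤ 0.36, so result = 1
  (y ∧ x) = min(0.48, 0.36) = 0.36
  (((¬x ∨ x) ⊃ ((y ∨ ¬¬x) ∧ x)) ⊃ (y ∧ x)): 1 > 0.36, so result = 0.36
  (y ⊃ (((¬x ∨ x) ⊃ ((y ∨ ¬¬x) ∧ x)) ⊃ (y ∧ x))): 0.48 > 0.36, so result = 0.36
  Gödel value = 0.36
Łukasiewicz evaluation:
  ¬x: Łukasiewicz ¬ gives 1 − 0.36 = 0.64
  (¬x ∨ x) = max(0.64, 0.36) = 0.64
  ¬x: Łukasiewicz ¬ gives 1 − 0.36 = 0.64
  ¬¬x: Łukasiewicz ¬ gives 1 − 0.64 = 0.36
  (y ∨ ¬¬x) = max(0.48, 0.36) = 0.48
  ((y ∨ ¬¬x) ∧ x) = min(0.48, 0.36) = 0.36
  ((¬x ∨ x) ⊃ ((y ∨ ¬¬x) ∧ x)): min(1, 1 − 0.64 + 0.36) = 0.72
  (y ∧ x) = min(0.48, 0.36) = 0.36
  (((¬x ∨ x) ⊃ ((y ∨ ¬¬x) ∧ x)) ⊃ (y ∧ x)): min(1, 1 − 0.72 + 0.36) = 0.64
  (y ⊃ (((¬x ∨ x) ⊃ ((y ∨ ¬¬x) ∧ x)) ⊃ (y ∧ x))): min(1, 1 − 0.48 + 0.64) = 1
  Łukasiewicz value = 1
Difference: 0.36 − 1 = -0.64

-0.64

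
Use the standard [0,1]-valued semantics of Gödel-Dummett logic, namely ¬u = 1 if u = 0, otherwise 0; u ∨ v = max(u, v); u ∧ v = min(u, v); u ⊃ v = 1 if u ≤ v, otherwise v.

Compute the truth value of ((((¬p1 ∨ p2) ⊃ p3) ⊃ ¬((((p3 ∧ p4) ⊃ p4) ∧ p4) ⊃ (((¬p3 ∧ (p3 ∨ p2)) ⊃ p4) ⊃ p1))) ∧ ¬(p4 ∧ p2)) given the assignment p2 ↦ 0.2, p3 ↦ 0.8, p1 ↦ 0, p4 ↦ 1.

¬p1: Gödel ¬ of 0 = 1 (operand is 0)
(¬p1 ∨ p2) = max(1, 0.2) = 1
((¬p1 ∨ p2) ⊃ p3): 1 > 0.8, so result = 0.8
(p3 ∧ p4) = min(0.8, 1) = 0.8
((p3 ∧ p4) ⊃ p4): 0.8 ≤ 1, so result = 1
(((p3 ∧ p4) ⊃ p4) ∧ p4) = min(1, 1) = 1
¬p3: Gödel ¬ of 0.8 = 0 (operand ≠ 0)
(p3 ∨ p2) = max(0.8, 0.2) = 0.8
(¬p3 ∧ (p3 ∨ p2)) = min(0, 0.8) = 0
((¬p3 ∧ (p3 ∨ p2)) ⊃ p4): 0 ≤ 1, so result = 1
(((¬p3 ∧ (p3 ∨ p2)) ⊃ p4) ⊃ p1): 1 > 0, so result = 0
((((p3 ∧ p4) ⊃ p4) ∧ p4) ⊃ (((¬p3 ∧ (p3 ∨ p2)) ⊃ p4) ⊃ p1)): 1 > 0, so result = 0
¬((((p3 ∧ p4) ⊃ p4) ∧ p4) ⊃ (((¬p3 ∧ (p3 ∨ p2)) ⊃ p4) ⊃ p1)): Gödel ¬ of 0 = 1 (operand is 0)
(((¬p1 ∨ p2) ⊃ p3) ⊃ ¬((((p3 ∧ p4) ⊃ p4) ∧ p4) ⊃ (((¬p3 ∧ (p3 ∨ p2)) ⊃ p4) ⊃ p1))): 0.8 ≤ 1, so result = 1
(p4 ∧ p2) = min(1, 0.2) = 0.2
¬(p4 ∧ p2): Gödel ¬ of 0.2 = 0 (operand ≠ 0)
((((¬p1 ∨ p2) ⊃ p3) ⊃ ¬((((p3 ∧ p4) ⊃ p4) ∧ p4) ⊃ (((¬p3 ∧ (p3 ∨ p2)) ⊃ p4) ⊃ p1))) ∧ ¬(p4 ∧ p2)) = min(1, 0) = 0

0.00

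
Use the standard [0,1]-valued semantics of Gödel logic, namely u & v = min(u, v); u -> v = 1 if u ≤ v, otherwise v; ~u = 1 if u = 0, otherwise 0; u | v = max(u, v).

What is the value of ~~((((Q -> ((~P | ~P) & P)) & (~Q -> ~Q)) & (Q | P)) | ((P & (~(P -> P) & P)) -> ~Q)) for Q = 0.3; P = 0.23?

~P: Gödel ¬ of 0.23 = 0 (operand ≠ 0)
~P: Gödel ¬ of 0.23 = 0 (operand ≠ 0)
(~P | ~P) = max(0, 0) = 0
((~P | ~P) & P) = min(0, 0.23) = 0
(Q -> ((~P | ~P) & P)): 0.3 > 0, so result = 0
~Q: Gödel ¬ of 0.3 = 0 (operand ≠ 0)
~Q: Gödel ¬ of 0.3 = 0 (operand ≠ 0)
(~Q -> ~Q): 0 ≤ 0, so result = 1
((Q -> ((~P | ~P) & P)) & (~Q -> ~Q)) = min(0, 1) = 0
(Q | P) = max(0.3, 0.23) = 0.3
(((Q -> ((~P | ~P) & P)) & (~Q -> ~Q)) & (Q | P)) = min(0, 0.3) = 0
(P -> P): 0.23 ≤ 0.23, so result = 1
~(P -> P): Gödel ¬ of 1 = 0 (operand ≠ 0)
(~(P -> P) & P) = min(0, 0.23) = 0
(P & (~(P -> P) & P)) = min(0.23, 0) = 0
~Q: Gödel ¬ of 0.3 = 0 (operand ≠ 0)
((P & (~(P -> P) & P)) -> ~Q): 0 ≤ 0, so result = 1
((((Q -> ((~P | ~P) & P)) & (~Q -> ~Q)) & (Q | P)) | ((P & (~(P -> P) & P)) -> ~Q)) = max(0, 1) = 1
~((((Q -> ((~P | ~P) & P)) & (~Q -> ~Q)) & (Q | P)) | ((P & (~(P -> P) & P)) -> ~Q)): Gödel ¬ of 1 = 0 (operand ≠ 0)
~~((((Q -> ((~P | ~P) & P)) & (~Q -> ~Q)) & (Q | P)) | ((P & (~(P -> P) & P)) -> ~Q)): Gödel ¬ of 0 = 1 (operand is 0)

1.00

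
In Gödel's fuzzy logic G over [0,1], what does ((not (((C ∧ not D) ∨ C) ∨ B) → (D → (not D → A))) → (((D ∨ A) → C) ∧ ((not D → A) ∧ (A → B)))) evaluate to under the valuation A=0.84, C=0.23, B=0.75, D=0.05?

0.23

not D: Gödel ¬ of 0.05 = 0 (operand ≠ 0)
(C ∧ not D) = min(0.23, 0) = 0
((C ∧ not D) ∨ C) = max(0, 0.23) = 0.23
(((C ∧ not D) ∨ C) ∨ B) = max(0.23, 0.75) = 0.75
not (((C ∧ not D) ∨ C) ∨ B): Gödel ¬ of 0.75 = 0 (operand ≠ 0)
not D: Gödel ¬ of 0.05 = 0 (operand ≠ 0)
(not D → A): 0 ≤ 0.84, so result = 1
(D → (not D → A)): 0.05 ≤ 1, so result = 1
(not (((C ∧ not D) ∨ C) ∨ B) → (D → (not D → A))): 0 ≤ 1, so result = 1
(D ∨ A) = max(0.05, 0.84) = 0.84
((D ∨ A) → C): 0.84 > 0.23, so result = 0.23
not D: Gödel ¬ of 0.05 = 0 (operand ≠ 0)
(not D → A): 0 ≤ 0.84, so result = 1
(A → B): 0.84 > 0.75, so result = 0.75
((not D → A) ∧ (A → B)) = min(1, 0.75) = 0.75
(((D ∨ A) → C) ∧ ((not D → A) ∧ (A → B))) = min(0.23, 0.75) = 0.23
((not (((C ∧ not D) ∨ C) ∨ B) → (D → (not D → A))) → (((D ∨ A) → C) ∧ ((not D → A) ∧ (A → B)))): 1 > 0.23, so result = 0.23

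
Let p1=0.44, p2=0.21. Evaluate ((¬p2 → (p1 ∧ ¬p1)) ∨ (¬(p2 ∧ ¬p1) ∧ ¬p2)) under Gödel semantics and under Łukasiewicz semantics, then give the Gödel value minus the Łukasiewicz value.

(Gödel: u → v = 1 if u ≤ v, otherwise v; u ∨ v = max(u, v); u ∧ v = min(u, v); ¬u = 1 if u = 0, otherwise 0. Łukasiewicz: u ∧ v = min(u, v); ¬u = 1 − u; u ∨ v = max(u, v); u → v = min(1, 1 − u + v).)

Gödel evaluation:
  ¬p2: Gödel ¬ of 0.21 = 0 (operand ≠ 0)
  ¬p1: Gödel ¬ of 0.44 = 0 (operand ≠ 0)
  (p1 ∧ ¬p1) = min(0.44, 0) = 0
  (¬p2 → (p1 ∧ ¬p1)): 0 ≤ 0, so result = 1
  ¬p1: Gödel ¬ of 0.44 = 0 (operand ≠ 0)
  (p2 ∧ ¬p1) = min(0.21, 0) = 0
  ¬(p2 ∧ ¬p1): Gödel ¬ of 0 = 1 (operand is 0)
  ¬p2: Gödel ¬ of 0.21 = 0 (operand ≠ 0)
  (¬(p2 ∧ ¬p1) ∧ ¬p2) = min(1, 0) = 0
  ((¬p2 → (p1 ∧ ¬p1)) ∨ (¬(p2 ∧ ¬p1) ∧ ¬p2)) = max(1, 0) = 1
  Gödel value = 1
Łukasiewicz evaluation:
  ¬p2: Łukasiewicz ¬ gives 1 − 0.21 = 0.79
  ¬p1: Łukasiewicz ¬ gives 1 − 0.44 = 0.56
  (p1 ∧ ¬p1) = min(0.44, 0.56) = 0.44
  (¬p2 → (p1 ∧ ¬p1)): min(1, 1 − 0.79 + 0.44) = 0.65
  ¬p1: Łukasiewicz ¬ gives 1 − 0.44 = 0.56
  (p2 ∧ ¬p1) = min(0.21, 0.56) = 0.21
  ¬(p2 ∧ ¬p1): Łukasiewicz ¬ gives 1 − 0.21 = 0.79
  ¬p2: Łukasiewicz ¬ gives 1 − 0.21 = 0.79
  (¬(p2 ∧ ¬p1) ∧ ¬p2) = min(0.79, 0.79) = 0.79
  ((¬p2 → (p1 ∧ ¬p1)) ∨ (¬(p2 ∧ ¬p1) ∧ ¬p2)) = max(0.65, 0.79) = 0.79
  Łukasiewicz value = 0.79
Difference: 1 − 0.79 = 0.21

0.21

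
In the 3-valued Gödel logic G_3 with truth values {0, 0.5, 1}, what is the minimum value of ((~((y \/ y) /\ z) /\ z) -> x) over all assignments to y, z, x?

The minimum is attained at y = 0, z = 0.5, x = 0:
  (y \/ y) = max(0, 0) = 0
  ((y \/ y) /\ z) = min(0, 0.5) = 0
  ~((y \/ y) /\ z): Gödel ¬ of 0 = 1 (operand is 0)
  (~((y \/ y) /\ z) /\ z) = min(1, 0.5) = 0.5
  ((~((y \/ y) /\ z) /\ z) -> x): 0.5 > 0, so result = 0
Checking all 27 assignments confirms none give a value below 0.00.

0.00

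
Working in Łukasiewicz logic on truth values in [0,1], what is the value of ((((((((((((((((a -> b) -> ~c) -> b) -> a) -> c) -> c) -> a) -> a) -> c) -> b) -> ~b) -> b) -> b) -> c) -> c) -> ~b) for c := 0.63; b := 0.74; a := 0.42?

(a -> b): min(1, 1 − 0.42 + 0.74) = 1
~c: Łukasiewicz ¬ gives 1 − 0.63 = 0.37
((a -> b) -> ~c): min(1, 1 − 1 + 0.37) = 0.37
(((a -> b) -> ~c) -> b): min(1, 1 − 0.37 + 0.74) = 1
((((a -> b) -> ~c) -> b) -> a): min(1, 1 − 1 + 0.42) = 0.42
(((((a -> b) -> ~c) -> b) -> a) -> c): min(1, 1 − 0.42 + 0.63) = 1
((((((a -> b) -> ~c) -> b) -> a) -> c) -> c): min(1, 1 − 1 + 0.63) = 0.63
(((((((a -> b) -> ~c) -> b) -> a) -> c) -> c) -> a): min(1, 1 − 0.63 + 0.42) = 0.79
((((((((a -> b) -> ~c) -> b) -> a) -> c) -> c) -> a) -> a): min(1, 1 − 0.79 + 0.42) = 0.63
(((((((((a -> b) -> ~c) -> b) -> a) -> c) -> c) -> a) -> a) -> c): min(1, 1 − 0.63 + 0.63) = 1
((((((((((a -> b) -> ~c) -> b) -> a) -> c) -> c) -> a) -> a) -> c) -> b): min(1, 1 − 1 + 0.74) = 0.74
~b: Łukasiewicz ¬ gives 1 − 0.74 = 0.26
(((((((((((a -> b) -> ~c) -> b) -> a) -> c) -> c) -> a) -> a) -> c) -> b) -> ~b): min(1, 1 − 0.74 + 0.26) = 0.52
((((((((((((a -> b) -> ~c) -> b) -> a) -> c) -> c) -> a) -> a) -> c) -> b) -> ~b) -> b): min(1, 1 − 0.52 + 0.74) = 1
(((((((((((((a -> b) -> ~c) -> b) -> a) -> c) -> c) -> a) -> a) -> c) -> b) -> ~b) -> b) -> b): min(1, 1 − 1 + 0.74) = 0.74
((((((((((((((a -> b) -> ~c) -> b) -> a) -> c) -> c) -> a) -> a) -> c) -> b) -> ~b) -> b) -> b) -> c): min(1, 1 − 0.74 + 0.63) = 0.89
(((((((((((((((a -> b) -> ~c) -> b) -> a) -> c) -> c) -> a) -> a) -> c) -> b) -> ~b) -> b) -> b) -> c) -> c): min(1, 1 − 0.89 + 0.63) = 0.74
~b: Łukasiewicz ¬ gives 1 − 0.74 = 0.26
((((((((((((((((a -> b) -> ~c) -> b) -> a) -> c) -> c) -> a) -> a) -> c) -> b) -> ~b) -> b) -> b) -> c) -> c) -> ~b): min(1, 1 − 0.74 + 0.26) = 0.52

0.52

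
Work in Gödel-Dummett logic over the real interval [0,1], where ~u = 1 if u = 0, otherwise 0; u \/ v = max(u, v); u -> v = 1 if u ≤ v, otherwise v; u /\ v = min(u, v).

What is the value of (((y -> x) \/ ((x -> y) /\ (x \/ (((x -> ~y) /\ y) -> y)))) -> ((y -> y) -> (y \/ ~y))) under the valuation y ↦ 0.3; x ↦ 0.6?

(y -> x): 0.3 ≤ 0.6, so result = 1
(x -> y): 0.6 > 0.3, so result = 0.3
~y: Gödel ¬ of 0.3 = 0 (operand ≠ 0)
(x -> ~y): 0.6 > 0, so result = 0
((x -> ~y) /\ y) = min(0, 0.3) = 0
(((x -> ~y) /\ y) -> y): 0 ≤ 0.3, so result = 1
(x \/ (((x -> ~y) /\ y) -> y)) = max(0.6, 1) = 1
((x -> y) /\ (x \/ (((x -> ~y) /\ y) -> y))) = min(0.3, 1) = 0.3
((y -> x) \/ ((x -> y) /\ (x \/ (((x -> ~y) /\ y) -> y)))) = max(1, 0.3) = 1
(y -> y): 0.3 ≤ 0.3, so result = 1
~y: Gödel ¬ of 0.3 = 0 (operand ≠ 0)
(y \/ ~y) = max(0.3, 0) = 0.3
((y -> y) -> (y \/ ~y)): 1 > 0.3, so result = 0.3
(((y -> x) \/ ((x -> y) /\ (x \/ (((x -> ~y) /\ y) -> y)))) -> ((y -> y) -> (y \/ ~y))): 1 > 0.3, so result = 0.3

0.30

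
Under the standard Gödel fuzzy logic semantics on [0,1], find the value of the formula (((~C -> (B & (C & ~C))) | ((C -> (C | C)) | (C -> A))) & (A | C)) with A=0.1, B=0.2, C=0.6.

~C: Gödel ¬ of 0.6 = 0 (operand ≠ 0)
~C: Gödel ¬ of 0.6 = 0 (operand ≠ 0)
(C & ~C) = min(0.6, 0) = 0
(B & (C & ~C)) = min(0.2, 0) = 0
(~C -> (B & (C & ~C))): 0 ≤ 0, so result = 1
(C | C) = max(0.6, 0.6) = 0.6
(C -> (C | C)): 0.6 ≤ 0.6, so result = 1
(C -> A): 0.6 > 0.1, so result = 0.1
((C -> (C | C)) | (C -> A)) = max(1, 0.1) = 1
((~C -> (B & (C & ~C))) | ((C -> (C | C)) | (C -> A))) = max(1, 1) = 1
(A | C) = max(0.1, 0.6) = 0.6
(((~C -> (B & (C & ~C))) | ((C -> (C | C)) | (C -> A))) & (A | C)) = min(1, 0.6) = 0.6

0.60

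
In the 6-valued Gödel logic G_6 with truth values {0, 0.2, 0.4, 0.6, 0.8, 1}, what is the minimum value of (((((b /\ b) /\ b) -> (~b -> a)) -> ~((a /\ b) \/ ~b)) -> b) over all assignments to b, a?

The minimum is attained at b = 0.2, a = 0:
  (b /\ b) = min(0.2, 0.2) = 0.2
  ((b /\ b) /\ b) = min(0.2, 0.2) = 0.2
  ~b: Gödel ¬ of 0.2 = 0 (operand ≠ 0)
  (~b -> a): 0 ≤ 0, so result = 1
  (((b /\ b) /\ b) -> (~b -> a)): 0.2 ≤ 1, so result = 1
  (a /\ b) = min(0, 0.2) = 0
  ~b: Gödel ¬ of 0.2 = 0 (operand ≠ 0)
  ((a /\ b) \/ ~b) = max(0, 0) = 0
  ~((a /\ b) \/ ~b): Gödel ¬ of 0 = 1 (operand is 0)
  ((((b /\ b) /\ b) -> (~b -> a)) -> ~((a /\ b) \/ ~b)): 1 ≤ 1, so result = 1
  (((((b /\ b) /\ b) -> (~b -> a)) -> ~((a /\ b) \/ ~b)) -> b): 1 > 0.2, so result = 0.2
Checking all 36 assignments confirms none give a value below 0.20.

0.20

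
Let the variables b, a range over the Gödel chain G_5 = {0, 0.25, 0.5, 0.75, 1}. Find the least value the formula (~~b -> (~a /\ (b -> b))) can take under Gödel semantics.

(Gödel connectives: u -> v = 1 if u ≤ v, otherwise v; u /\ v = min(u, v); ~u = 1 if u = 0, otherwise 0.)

The minimum is attained at b = 0.25, a = 0.25:
  ~b: Gödel ¬ of 0.25 = 0 (operand ≠ 0)
  ~~b: Gödel ¬ of 0 = 1 (operand is 0)
  ~a: Gödel ¬ of 0.25 = 0 (operand ≠ 0)
  (b -> b): 0.25 ≤ 0.25, so result = 1
  (~a /\ (b -> b)) = min(0, 1) = 0
  (~~b -> (~a /\ (b -> b))): 1 > 0, so result = 0
Checking all 25 assignments confirms none give a value below 0.00.

0.00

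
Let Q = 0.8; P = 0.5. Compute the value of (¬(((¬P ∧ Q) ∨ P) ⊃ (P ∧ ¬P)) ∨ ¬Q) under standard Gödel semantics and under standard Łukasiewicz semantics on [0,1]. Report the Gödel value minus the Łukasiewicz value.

0.80

Gödel evaluation:
  ¬P: Gödel ¬ of 0.5 = 0 (operand ≠ 0)
  (¬P ∧ Q) = min(0, 0.8) = 0
  ((¬P ∧ Q) ∨ P) = max(0, 0.5) = 0.5
  ¬P: Gödel ¬ of 0.5 = 0 (operand ≠ 0)
  (P ∧ ¬P) = min(0.5, 0) = 0
  (((¬P ∧ Q) ∨ P) ⊃ (P ∧ ¬P)): 0.5 > 0, so result = 0
  ¬(((¬P ∧ Q) ∨ P) ⊃ (P ∧ ¬P)): Gödel ¬ of 0 = 1 (operand is 0)
  ¬Q: Gödel ¬ of 0.8 = 0 (operand ≠ 0)
  (¬(((¬P ∧ Q) ∨ P) ⊃ (P ∧ ¬P)) ∨ ¬Q) = max(1, 0) = 1
  Gödel value = 1
Łukasiewicz evaluation:
  ¬P: Łukasiewicz ¬ gives 1 − 0.5 = 0.5
  (¬P ∧ Q) = min(0.5, 0.8) = 0.5
  ((¬P ∧ Q) ∨ P) = max(0.5, 0.5) = 0.5
  ¬P: Łukasiewicz ¬ gives 1 − 0.5 = 0.5
  (P ∧ ¬P) = min(0.5, 0.5) = 0.5
  (((¬P ∧ Q) ∨ P) ⊃ (P ∧ ¬P)): min(1, 1 − 0.5 + 0.5) = 1
  ¬(((¬P ∧ Q) ∨ P) ⊃ (P ∧ ¬P)): Łukasiewicz ¬ gives 1 − 1 = 0
  ¬Q: Łukasiewicz ¬ gives 1 − 0.8 = 0.2
  (¬(((¬P ∧ Q) ∨ P) ⊃ (P ∧ ¬P)) ∨ ¬Q) = max(0, 0.2) = 0.2
  Łukasiewicz value = 0.2
Difference: 1 − 0.2 = 0.80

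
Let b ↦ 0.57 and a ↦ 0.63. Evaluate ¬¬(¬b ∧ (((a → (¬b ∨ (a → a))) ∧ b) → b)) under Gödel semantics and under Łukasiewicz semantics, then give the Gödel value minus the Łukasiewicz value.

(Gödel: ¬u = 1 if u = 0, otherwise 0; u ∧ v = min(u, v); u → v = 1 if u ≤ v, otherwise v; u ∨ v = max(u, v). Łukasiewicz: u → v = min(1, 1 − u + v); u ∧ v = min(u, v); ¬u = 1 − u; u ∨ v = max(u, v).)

Gödel evaluation:
  ¬b: Gödel ¬ of 0.57 = 0 (operand ≠ 0)
  ¬b: Gödel ¬ of 0.57 = 0 (operand ≠ 0)
  (a → a): 0.63 ≤ 0.63, so result = 1
  (¬b ∨ (a → a)) = max(0, 1) = 1
  (a → (¬b ∨ (a → a))): 0.63 ≤ 1, so result = 1
  ((a → (¬b ∨ (a → a))) ∧ b) = min(1, 0.57) = 0.57
  (((a → (¬b ∨ (a → a))) ∧ b) → b): 0.57 ≤ 0.57, so result = 1
  (¬b ∧ (((a → (¬b ∨ (a → a))) ∧ b) → b)) = min(0, 1) = 0
  ¬(¬b ∧ (((a → (¬b ∨ (a → a))) ∧ b) → b)): Gödel ¬ of 0 = 1 (operand is 0)
  ¬¬(¬b ∧ (((a → (¬b ∨ (a → a))) ∧ b) → b)): Gödel ¬ of 1 = 0 (operand ≠ 0)
  Gödel value = 0
Łukasiewicz evaluation:
  ¬b: Łukasiewicz ¬ gives 1 − 0.57 = 0.43
  ¬b: Łukasiewicz ¬ gives 1 − 0.57 = 0.43
  (a → a): min(1, 1 − 0.63 + 0.63) = 1
  (¬b ∨ (a → a)) = max(0.43, 1) = 1
  (a → (¬b ∨ (a → a))): min(1, 1 − 0.63 + 1) = 1
  ((a → (¬b ∨ (a → a))) ∧ b) = min(1, 0.57) = 0.57
  (((a → (¬b ∨ (a → a))) ∧ b) → b): min(1, 1 − 0.57 + 0.57) = 1
  (¬b ∧ (((a → (¬b ∨ (a → a))) ∧ b) → b)) = min(0.43, 1) = 0.43
  ¬(¬b ∧ (((a → (¬b ∨ (a → a))) ∧ b) → b)): Łukasiewicz ¬ gives 1 − 0.43 = 0.57
  ¬¬(¬b ∧ (((a → (¬b ∨ (a → a))) ∧ b) → b)): Łukasiewicz ¬ gives 1 − 0.57 = 0.43
  Łukasiewicz value = 0.43
Difference: 0 − 0.43 = -0.43

-0.43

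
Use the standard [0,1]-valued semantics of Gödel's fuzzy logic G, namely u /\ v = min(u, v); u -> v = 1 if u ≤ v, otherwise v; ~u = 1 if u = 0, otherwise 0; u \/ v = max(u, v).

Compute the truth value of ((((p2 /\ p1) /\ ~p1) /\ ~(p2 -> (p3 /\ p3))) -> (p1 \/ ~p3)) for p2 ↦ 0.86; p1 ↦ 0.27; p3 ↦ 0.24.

1.00

(p2 /\ p1) = min(0.86, 0.27) = 0.27
~p1: Gödel ¬ of 0.27 = 0 (operand ≠ 0)
((p2 /\ p1) /\ ~p1) = min(0.27, 0) = 0
(p3 /\ p3) = min(0.24, 0.24) = 0.24
(p2 -> (p3 /\ p3)): 0.86 > 0.24, so result = 0.24
~(p2 -> (p3 /\ p3)): Gödel ¬ of 0.24 = 0 (operand ≠ 0)
(((p2 /\ p1) /\ ~p1) /\ ~(p2 -> (p3 /\ p3))) = min(0, 0) = 0
~p3: Gödel ¬ of 0.24 = 0 (operand ≠ 0)
(p1 \/ ~p3) = max(0.27, 0) = 0.27
((((p2 /\ p1) /\ ~p1) /\ ~(p2 -> (p3 /\ p3))) -> (p1 \/ ~p3)): 0 ≤ 0.27, so result = 1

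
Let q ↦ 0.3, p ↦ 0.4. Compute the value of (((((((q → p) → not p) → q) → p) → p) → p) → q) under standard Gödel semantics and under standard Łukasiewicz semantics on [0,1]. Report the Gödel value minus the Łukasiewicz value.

Gödel evaluation:
  (q → p): 0.3 ≤ 0.4, so result = 1
  not p: Gödel ¬ of 0.4 = 0 (operand ≠ 0)
  ((q → p) → not p): 1 > 0, so result = 0
  (((q → p) → not p) → q): 0 ≤ 0.3, so result = 1
  ((((q → p) → not p) → q) → p): 1 > 0.4, so result = 0.4
  (((((q → p) → not p) → q) → p) → p): 0.4 ≤ 0.4, so result = 1
  ((((((q → p) → not p) → q) → p) → p) → p): 1 > 0.4, so result = 0.4
  (((((((q → p) → not p) → q) → p) → p) → p) → q): 0.4 > 0.3, so result = 0.3
  Gödel value = 0.3
Łukasiewicz evaluation:
  (q → p): min(1, 1 − 0.3 + 0.4) = 1
  not p: Łukasiewicz ¬ gives 1 − 0.4 = 0.6
  ((q → p) → not p): min(1, 1 − 1 + 0.6) = 0.6
  (((q → p) → not p) → q): min(1, 1 − 0.6 + 0.3) = 0.7
  ((((q → p) → not p) → q) → p): min(1, 1 − 0.7 + 0.4) = 0.7
  (((((q → p) → not p) → q) → p) → p): min(1, 1 − 0.7 + 0.4) = 0.7
  ((((((q → p) → not p) → q) → p) → p) → p): min(1, 1 − 0.7 + 0.4) = 0.7
  (((((((q → p) → not p) → q) → p) → p) → p) → q): min(1, 1 − 0.7 + 0.3) = 0.6
  Łukasiewicz value = 0.6
Difference: 0.3 − 0.6 = -0.30

-0.30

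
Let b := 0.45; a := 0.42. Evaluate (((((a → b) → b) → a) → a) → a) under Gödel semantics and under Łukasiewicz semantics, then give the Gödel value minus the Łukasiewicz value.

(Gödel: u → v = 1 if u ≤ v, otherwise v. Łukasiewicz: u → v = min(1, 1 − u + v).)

-0.55

Gödel evaluation:
  (a → b): 0.42 ≤ 0.45, so result = 1
  ((a → b) → b): 1 > 0.45, so result = 0.45
  (((a → b) → b) → a): 0.45 > 0.42, so result = 0.42
  ((((a → b) → b) → a) → a): 0.42 ≤ 0.42, so result = 1
  (((((a → b) → b) → a) → a) → a): 1 > 0.42, so result = 0.42
  Gödel value = 0.42
Łukasiewicz evaluation:
  (a → b): min(1, 1 − 0.42 + 0.45) = 1
  ((a → b) → b): min(1, 1 − 1 + 0.45) = 0.45
  (((a → b) → b) → a): min(1, 1 − 0.45 + 0.42) = 0.97
  ((((a → b) → b) → a) → a): min(1, 1 − 0.97 + 0.42) = 0.45
  (((((a → b) → b) → a) → a) → a): min(1, 1 − 0.45 + 0.42) = 0.97
  Łukasiewicz value = 0.97
Difference: 0.42 − 0.97 = -0.55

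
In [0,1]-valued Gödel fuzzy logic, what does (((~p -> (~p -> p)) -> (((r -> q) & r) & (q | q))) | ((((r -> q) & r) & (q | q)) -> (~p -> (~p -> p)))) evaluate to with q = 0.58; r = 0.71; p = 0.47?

1.00

~p: Gödel ¬ of 0.47 = 0 (operand ≠ 0)
~p: Gödel ¬ of 0.47 = 0 (operand ≠ 0)
(~p -> p): 0 ≤ 0.47, so result = 1
(~p -> (~p -> p)): 0 ≤ 1, so result = 1
(r -> q): 0.71 > 0.58, so result = 0.58
((r -> q) & r) = min(0.58, 0.71) = 0.58
(q | q) = max(0.58, 0.58) = 0.58
(((r -> q) & r) & (q | q)) = min(0.58, 0.58) = 0.58
((~p -> (~p -> p)) -> (((r -> q) & r) & (q | q))): 1 > 0.58, so result = 0.58
(r -> q): 0.71 > 0.58, so result = 0.58
((r -> q) & r) = min(0.58, 0.71) = 0.58
(q | q) = max(0.58, 0.58) = 0.58
(((r -> q) & r) & (q | q)) = min(0.58, 0.58) = 0.58
~p: Gödel ¬ of 0.47 = 0 (operand ≠ 0)
~p: Gödel ¬ of 0.47 = 0 (operand ≠ 0)
(~p -> p): 0 ≤ 0.47, so result = 1
(~p -> (~p -> p)): 0 ≤ 1, so result = 1
((((r -> q) & r) & (q | q)) -> (~p -> (~p -> p))): 0.58 ≤ 1, so result = 1
(((~p -> (~p -> p)) -> (((r -> q) & r) & (q | q))) | ((((r -> q) & r) & (q | q)) -> (~p -> (~p -> p)))) = max(0.58, 1) = 1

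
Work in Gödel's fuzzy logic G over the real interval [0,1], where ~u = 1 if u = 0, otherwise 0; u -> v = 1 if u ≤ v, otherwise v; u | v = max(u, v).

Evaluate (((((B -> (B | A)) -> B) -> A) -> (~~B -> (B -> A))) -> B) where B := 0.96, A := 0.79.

(B | A) = max(0.96, 0.79) = 0.96
(B -> (B | A)): 0.96 ≤ 0.96, so result = 1
((B -> (B | A)) -> B): 1 > 0.96, so result = 0.96
(((B -> (B | A)) -> B) -> A): 0.96 > 0.79, so result = 0.79
~B: Gödel ¬ of 0.96 = 0 (operand ≠ 0)
~~B: Gödel ¬ of 0 = 1 (operand is 0)
(B -> A): 0.96 > 0.79, so result = 0.79
(~~B -> (B -> A)): 1 > 0.79, so result = 0.79
((((B -> (B | A)) -> B) -> A) -> (~~B -> (B -> A))): 0.79 ≤ 0.79, so result = 1
(((((B -> (B | A)) -> B) -> A) -> (~~B -> (B -> A))) -> B): 1 > 0.96, so result = 0.96

0.96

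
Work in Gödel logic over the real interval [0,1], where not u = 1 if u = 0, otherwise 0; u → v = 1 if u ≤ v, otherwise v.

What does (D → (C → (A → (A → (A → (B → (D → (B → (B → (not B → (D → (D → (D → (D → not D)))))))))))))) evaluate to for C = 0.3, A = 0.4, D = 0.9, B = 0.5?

1.00

not B: Gödel ¬ of 0.5 = 0 (operand ≠ 0)
not D: Gödel ¬ of 0.9 = 0 (operand ≠ 0)
(D → not D): 0.9 > 0, so result = 0
(D → (D → not D)): 0.9 > 0, so result = 0
(D → (D → (D → not D))): 0.9 > 0, so result = 0
(D → (D → (D → (D → not D)))): 0.9 > 0, so result = 0
(not B → (D → (D → (D → (D → not D))))): 0 ≤ 0, so result = 1
(B → (not B → (D → (D → (D → (D → not D)))))): 0.5 ≤ 1, so result = 1
(B → (B → (not B → (D → (D → (D → (D → not D))))))): 0.5 ≤ 1, so result = 1
(D → (B → (B → (not B → (D → (D → (D → (D → not D)))))))): 0.9 ≤ 1, so result = 1
(B → (D → (B → (B → (not B → (D → (D → (D → (D → not D))))))))): 0.5 ≤ 1, so result = 1
(A → (B → (D → (B → (B → (not B → (D → (D → (D → (D → not D)))))))))): 0.4 ≤ 1, so result = 1
(A → (A → (B → (D → (B → (B → (not B → (D → (D → (D → (D → not D))))))))))): 0.4 ≤ 1, so result = 1
(A → (A → (A → (B → (D → (B → (B → (not B → (D → (D → (D → (D → not D)))))))))))): 0.4 ≤ 1, so result = 1
(C → (A → (A → (A → (B → (D → (B → (B → (not B → (D → (D → (D → (D → not D))))))))))))): 0.3 ≤ 1, so result = 1
(D → (C → (A → (A → (A → (B → (D → (B → (B → (not B → (D → (D → (D → (D → not D)))))))))))))): 0.9 ≤ 1, so result = 1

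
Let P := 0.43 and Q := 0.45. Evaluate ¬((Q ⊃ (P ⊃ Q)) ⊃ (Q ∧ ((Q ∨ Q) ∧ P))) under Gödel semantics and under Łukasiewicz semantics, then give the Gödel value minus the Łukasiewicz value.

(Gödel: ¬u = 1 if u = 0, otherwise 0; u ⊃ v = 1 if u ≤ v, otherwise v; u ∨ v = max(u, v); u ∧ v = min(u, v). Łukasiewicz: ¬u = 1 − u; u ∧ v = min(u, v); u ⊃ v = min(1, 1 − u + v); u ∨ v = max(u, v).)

Gödel evaluation:
  (P ⊃ Q): 0.43 ≤ 0.45, so result = 1
  (Q ⊃ (P ⊃ Q)): 0.45 ≤ 1, so result = 1
  (Q ∨ Q) = max(0.45, 0.45) = 0.45
  ((Q ∨ Q) ∧ P) = min(0.45, 0.43) = 0.43
  (Q ∧ ((Q ∨ Q) ∧ P)) = min(0.45, 0.43) = 0.43
  ((Q ⊃ (P ⊃ Q)) ⊃ (Q ∧ ((Q ∨ Q) ∧ P))): 1 > 0.43, so result = 0.43
  ¬((Q ⊃ (P ⊃ Q)) ⊃ (Q ∧ ((Q ∨ Q) ∧ P))): Gödel ¬ of 0.43 = 0 (operand ≠ 0)
  Gödel value = 0
Łukasiewicz evaluation:
  (P ⊃ Q): min(1, 1 − 0.43 + 0.45) = 1
  (Q ⊃ (P ⊃ Q)): min(1, 1 − 0.45 + 1) = 1
  (Q ∨ Q) = max(0.45, 0.45) = 0.45
  ((Q ∨ Q) ∧ P) = min(0.45, 0.43) = 0.43
  (Q ∧ ((Q ∨ Q) ∧ P)) = min(0.45, 0.43) = 0.43
  ((Q ⊃ (P ⊃ Q)) ⊃ (Q ∧ ((Q ∨ Q) ∧ P))): min(1, 1 − 1 + 0.43) = 0.43
  ¬((Q ⊃ (P ⊃ Q)) ⊃ (Q ∧ ((Q ∨ Q) ∧ P))): Łukasiewicz ¬ gives 1 − 0.43 = 0.57
  Łukasiewicz value = 0.57
Difference: 0 − 0.57 = -0.57

-0.57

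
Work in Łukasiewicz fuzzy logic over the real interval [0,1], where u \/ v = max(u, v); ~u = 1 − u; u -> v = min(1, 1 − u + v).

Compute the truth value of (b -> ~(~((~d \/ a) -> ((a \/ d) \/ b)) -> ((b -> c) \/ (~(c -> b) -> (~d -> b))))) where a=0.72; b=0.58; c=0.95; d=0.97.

~d: Łukasiewicz ¬ gives 1 − 0.97 = 0.03
(~d \/ a) = max(0.03, 0.72) = 0.72
(a \/ d) = max(0.72, 0.97) = 0.97
((a \/ d) \/ b) = max(0.97, 0.58) = 0.97
((~d \/ a) -> ((a \/ d) \/ b)): min(1, 1 − 0.72 + 0.97) = 1
~((~d \/ a) -> ((a \/ d) \/ b)): Łukasiewicz ¬ gives 1 − 1 = 0
(b -> c): min(1, 1 − 0.58 + 0.95) = 1
(c -> b): min(1, 1 − 0.95 + 0.58) = 0.63
~(c -> b): Łukasiewicz ¬ gives 1 − 0.63 = 0.37
~d: Łukasiewicz ¬ gives 1 − 0.97 = 0.03
(~d -> b): min(1, 1 − 0.03 + 0.58) = 1
(~(c -> b) -> (~d -> b)): min(1, 1 − 0.37 + 1) = 1
((b -> c) \/ (~(c -> b) -> (~d -> b))) = max(1, 1) = 1
(~((~d \/ a) -> ((a \/ d) \/ b)) -> ((b -> c) \/ (~(c -> b) -> (~d -> b)))): min(1, 1 − 0 + 1) = 1
~(~((~d \/ a) -> ((a \/ d) \/ b)) -> ((b -> c) \/ (~(c -> b) -> (~d -> b)))): Łukasiewicz ¬ gives 1 − 1 = 0
(b -> ~(~((~d \/ a) -> ((a \/ d) \/ b)) -> ((b -> c) \/ (~(c -> b) -> (~d -> b))))): min(1, 1 − 0.58 + 0) = 0.42

0.42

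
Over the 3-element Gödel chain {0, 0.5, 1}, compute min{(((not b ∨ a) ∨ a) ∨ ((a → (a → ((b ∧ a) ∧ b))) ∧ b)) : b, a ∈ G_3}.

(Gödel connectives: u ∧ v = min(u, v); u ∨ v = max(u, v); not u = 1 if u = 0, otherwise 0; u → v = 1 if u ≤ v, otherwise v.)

The minimum is attained at b = 0.5, a = 0:
  not b: Gödel ¬ of 0.5 = 0 (operand ≠ 0)
  (not b ∨ a) = max(0, 0) = 0
  ((not b ∨ a) ∨ a) = max(0, 0) = 0
  (b ∧ a) = min(0.5, 0) = 0
  ((b ∧ a) ∧ b) = min(0, 0.5) = 0
  (a → ((b ∧ a) ∧ b)): 0 ≤ 0, so result = 1
  (a → (a → ((b ∧ a) ∧ b))): 0 ≤ 1, so result = 1
  ((a → (a → ((b ∧ a) ∧ b))) ∧ b) = min(1, 0.5) = 0.5
  (((not b ∨ a) ∨ a) ∨ ((a → (a → ((b ∧ a) ∧ b))) ∧ b)) = max(0, 0.5) = 0.5
Checking all 9 assignments confirms none give a value below 0.50.

0.50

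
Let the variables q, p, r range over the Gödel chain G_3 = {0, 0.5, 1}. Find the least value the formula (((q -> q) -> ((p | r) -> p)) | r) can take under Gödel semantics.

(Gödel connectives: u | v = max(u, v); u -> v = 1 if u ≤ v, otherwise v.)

0.50

The minimum is attained at q = 0, p = 0, r = 0.5:
  (q -> q): 0 ≤ 0, so result = 1
  (p | r) = max(0, 0.5) = 0.5
  ((p | r) -> p): 0.5 > 0, so result = 0
  ((q -> q) -> ((p | r) -> p)): 1 > 0, so result = 0
  (((q -> q) -> ((p | r) -> p)) | r) = max(0, 0.5) = 0.5
Checking all 27 assignments confirms none give a value below 0.50.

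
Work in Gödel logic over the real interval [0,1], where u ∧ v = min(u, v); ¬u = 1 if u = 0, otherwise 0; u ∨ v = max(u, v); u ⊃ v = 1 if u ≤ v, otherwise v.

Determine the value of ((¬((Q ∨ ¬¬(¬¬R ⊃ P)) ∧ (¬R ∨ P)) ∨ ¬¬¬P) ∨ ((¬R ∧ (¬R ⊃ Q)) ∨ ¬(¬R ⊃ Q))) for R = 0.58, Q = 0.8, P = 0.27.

0.00

¬R: Gödel ¬ of 0.58 = 0 (operand ≠ 0)
¬¬R: Gödel ¬ of 0 = 1 (operand is 0)
(¬¬R ⊃ P): 1 > 0.27, so result = 0.27
¬(¬¬R ⊃ P): Gödel ¬ of 0.27 = 0 (operand ≠ 0)
¬¬(¬¬R ⊃ P): Gödel ¬ of 0 = 1 (operand is 0)
(Q ∨ ¬¬(¬¬R ⊃ P)) = max(0.8, 1) = 1
¬R: Gödel ¬ of 0.58 = 0 (operand ≠ 0)
(¬R ∨ P) = max(0, 0.27) = 0.27
((Q ∨ ¬¬(¬¬R ⊃ P)) ∧ (¬R ∨ P)) = min(1, 0.27) = 0.27
¬((Q ∨ ¬¬(¬¬R ⊃ P)) ∧ (¬R ∨ P)): Gödel ¬ of 0.27 = 0 (operand ≠ 0)
¬P: Gödel ¬ of 0.27 = 0 (operand ≠ 0)
¬¬P: Gödel ¬ of 0 = 1 (operand is 0)
¬¬¬P: Gödel ¬ of 1 = 0 (operand ≠ 0)
(¬((Q ∨ ¬¬(¬¬R ⊃ P)) ∧ (¬R ∨ P)) ∨ ¬¬¬P) = max(0, 0) = 0
¬R: Gödel ¬ of 0.58 = 0 (operand ≠ 0)
¬R: Gödel ¬ of 0.58 = 0 (operand ≠ 0)
(¬R ⊃ Q): 0 ≤ 0.8, so result = 1
(¬R ∧ (¬R ⊃ Q)) = min(0, 1) = 0
¬R: Gödel ¬ of 0.58 = 0 (operand ≠ 0)
(¬R ⊃ Q): 0 ≤ 0.8, so result = 1
¬(¬R ⊃ Q): Gödel ¬ of 1 = 0 (operand ≠ 0)
((¬R ∧ (¬R ⊃ Q)) ∨ ¬(¬R ⊃ Q)) = max(0, 0) = 0
((¬((Q ∨ ¬¬(¬¬R ⊃ P)) ∧ (¬R ∨ P)) ∨ ¬¬¬P) ∨ ((¬R ∧ (¬R ⊃ Q)) ∨ ¬(¬R ⊃ Q))) = max(0, 0) = 0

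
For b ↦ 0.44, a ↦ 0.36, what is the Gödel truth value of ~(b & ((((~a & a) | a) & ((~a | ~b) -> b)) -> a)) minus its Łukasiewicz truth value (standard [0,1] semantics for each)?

Gödel evaluation:
  ~a: Gödel ¬ of 0.36 = 0 (operand ≠ 0)
  (~a & a) = min(0, 0.36) = 0
  ((~a & a) | a) = max(0, 0.36) = 0.36
  ~a: Gödel ¬ of 0.36 = 0 (operand ≠ 0)
  ~b: Gödel ¬ of 0.44 = 0 (operand ≠ 0)
  (~a | ~b) = max(0, 0) = 0
  ((~a | ~b) -> b): 0 ≤ 0.44, so result = 1
  (((~a & a) | a) & ((~a | ~b) -> b)) = min(0.36, 1) = 0.36
  ((((~a & a) | a) & ((~a | ~b) -> b)) -> a): 0.36 ≤ 0.36, so result = 1
  (b & ((((~a & a) | a) & ((~a | ~b) -> b)) -> a)) = min(0.44, 1) = 0.44
  ~(b & ((((~a & a) | a) & ((~a | ~b) -> b)) -> a)): Gödel ¬ of 0.44 = 0 (operand ≠ 0)
  Gödel value = 0
Łukasiewicz evaluation:
  ~a: Łukasiewicz ¬ gives 1 − 0.36 = 0.64
  (~a & a) = min(0.64, 0.36) = 0.36
  ((~a & a) | a) = max(0.36, 0.36) = 0.36
  ~a: Łukasiewicz ¬ gives 1 − 0.36 = 0.64
  ~b: Łukasiewicz ¬ gives 1 − 0.44 = 0.56
  (~a | ~b) = max(0.64, 0.56) = 0.64
  ((~a | ~b) -> b): min(1, 1 − 0.64 + 0.44) = 0.8
  (((~a & a) | a) & ((~a | ~b) -> b)) = min(0.36, 0.8) = 0.36
  ((((~a & a) | a) & ((~a | ~b) -> b)) -> a): min(1, 1 − 0.36 + 0.36) = 1
  (b & ((((~a & a) | a) & ((~a | ~b) -> b)) -> a)) = min(0.44, 1) = 0.44
  ~(b & ((((~a & a) | a) & ((~a | ~b) -> b)) -> a)): Łukasiewicz ¬ gives 1 − 0.44 = 0.56
  Łukasiewicz value = 0.56
Difference: 0 − 0.56 = -0.56

-0.56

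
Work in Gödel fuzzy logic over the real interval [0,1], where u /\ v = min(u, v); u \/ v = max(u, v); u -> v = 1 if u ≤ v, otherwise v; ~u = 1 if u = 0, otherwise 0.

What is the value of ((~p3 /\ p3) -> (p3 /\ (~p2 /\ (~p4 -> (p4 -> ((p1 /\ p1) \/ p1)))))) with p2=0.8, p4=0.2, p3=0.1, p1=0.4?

1.00

~p3: Gödel ¬ of 0.1 = 0 (operand ≠ 0)
(~p3 /\ p3) = min(0, 0.1) = 0
~p2: Gödel ¬ of 0.8 = 0 (operand ≠ 0)
~p4: Gödel ¬ of 0.2 = 0 (operand ≠ 0)
(p1 /\ p1) = min(0.4, 0.4) = 0.4
((p1 /\ p1) \/ p1) = max(0.4, 0.4) = 0.4
(p4 -> ((p1 /\ p1) \/ p1)): 0.2 ≤ 0.4, so result = 1
(~p4 -> (p4 -> ((p1 /\ p1) \/ p1))): 0 ≤ 1, so result = 1
(~p2 /\ (~p4 -> (p4 -> ((p1 /\ p1) \/ p1)))) = min(0, 1) = 0
(p3 /\ (~p2 /\ (~p4 -> (p4 -> ((p1 /\ p1) \/ p1))))) = min(0.1, 0) = 0
((~p3 /\ p3) -> (p3 /\ (~p2 /\ (~p4 -> (p4 -> ((p1 /\ p1) \/ p1)))))): 0 ≤ 0, so result = 1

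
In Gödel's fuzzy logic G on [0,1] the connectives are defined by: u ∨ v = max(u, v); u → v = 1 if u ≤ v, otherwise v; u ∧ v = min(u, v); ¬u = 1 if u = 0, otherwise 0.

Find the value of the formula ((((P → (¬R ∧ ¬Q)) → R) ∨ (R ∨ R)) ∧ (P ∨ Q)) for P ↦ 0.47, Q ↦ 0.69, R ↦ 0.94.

0.69

¬R: Gödel ¬ of 0.94 = 0 (operand ≠ 0)
¬Q: Gödel ¬ of 0.69 = 0 (operand ≠ 0)
(¬R ∧ ¬Q) = min(0, 0) = 0
(P → (¬R ∧ ¬Q)): 0.47 > 0, so result = 0
((P → (¬R ∧ ¬Q)) → R): 0 ≤ 0.94, so result = 1
(R ∨ R) = max(0.94, 0.94) = 0.94
(((P → (¬R ∧ ¬Q)) → R) ∨ (R ∨ R)) = max(1, 0.94) = 1
(P ∨ Q) = max(0.47, 0.69) = 0.69
((((P → (¬R ∧ ¬Q)) → R) ∨ (R ∨ R)) ∧ (P ∨ Q)) = min(1, 0.69) = 0.69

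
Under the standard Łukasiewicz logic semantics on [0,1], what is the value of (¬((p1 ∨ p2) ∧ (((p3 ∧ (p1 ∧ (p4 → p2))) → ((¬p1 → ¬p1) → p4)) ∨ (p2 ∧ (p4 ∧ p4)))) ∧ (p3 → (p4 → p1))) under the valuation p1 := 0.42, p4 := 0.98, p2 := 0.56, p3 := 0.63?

(p1 ∨ p2) = max(0.42, 0.56) = 0.56
(p4 → p2): min(1, 1 − 0.98 + 0.56) = 0.58
(p1 ∧ (p4 → p2)) = min(0.42, 0.58) = 0.42
(p3 ∧ (p1 ∧ (p4 → p2))) = min(0.63, 0.42) = 0.42
¬p1: Łukasiewicz ¬ gives 1 − 0.42 = 0.58
¬p1: Łukasiewicz ¬ gives 1 − 0.42 = 0.58
(¬p1 → ¬p1): min(1, 1 − 0.58 + 0.58) = 1
((¬p1 → ¬p1) → p4): min(1, 1 − 1 + 0.98) = 0.98
((p3 ∧ (p1 ∧ (p4 → p2))) → ((¬p1 → ¬p1) → p4)): min(1, 1 − 0.42 + 0.98) = 1
(p4 ∧ p4) = min(0.98, 0.98) = 0.98
(p2 ∧ (p4 ∧ p4)) = min(0.56, 0.98) = 0.56
(((p3 ∧ (p1 ∧ (p4 → p2))) → ((¬p1 → ¬p1) → p4)) ∨ (p2 ∧ (p4 ∧ p4))) = max(1, 0.56) = 1
((p1 ∨ p2) ∧ (((p3 ∧ (p1 ∧ (p4 → p2))) → ((¬p1 → ¬p1) → p4)) ∨ (p2 ∧ (p4 ∧ p4)))) = min(0.56, 1) = 0.56
¬((p1 ∨ p2) ∧ (((p3 ∧ (p1 ∧ (p4 → p2))) → ((¬p1 → ¬p1) → p4)) ∨ (p2 ∧ (p4 ∧ p4)))): Łukasiewicz ¬ gives 1 − 0.56 = 0.44
(p4 → p1): min(1, 1 − 0.98 + 0.42) = 0.44
(p3 → (p4 → p1)): min(1, 1 − 0.63 + 0.44) = 0.81
(¬((p1 ∨ p2) ∧ (((p3 ∧ (p1 ∧ (p4 → p2))) → ((¬p1 → ¬p1) → p4)) ∨ (p2 ∧ (p4 ∧ p4)))) ∧ (p3 → (p4 → p1))) = min(0.44, 0.81) = 0.44

0.44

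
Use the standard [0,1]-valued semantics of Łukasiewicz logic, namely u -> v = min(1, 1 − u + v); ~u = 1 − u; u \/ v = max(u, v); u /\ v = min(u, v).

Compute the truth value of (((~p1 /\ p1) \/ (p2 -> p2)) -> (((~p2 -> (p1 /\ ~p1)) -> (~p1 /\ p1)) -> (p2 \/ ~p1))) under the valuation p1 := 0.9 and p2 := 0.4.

~p1: Łukasiewicz ¬ gives 1 − 0.9 = 0.1
(~p1 /\ p1) = min(0.1, 0.9) = 0.1
(p2 -> p2): min(1, 1 − 0.4 + 0.4) = 1
((~p1 /\ p1) \/ (p2 -> p2)) = max(0.1, 1) = 1
~p2: Łukasiewicz ¬ gives 1 − 0.4 = 0.6
~p1: Łukasiewicz ¬ gives 1 − 0.9 = 0.1
(p1 /\ ~p1) = min(0.9, 0.1) = 0.1
(~p2 -> (p1 /\ ~p1)): min(1, 1 − 0.6 + 0.1) = 0.5
~p1: Łukasiewicz ¬ gives 1 − 0.9 = 0.1
(~p1 /\ p1) = min(0.1, 0.9) = 0.1
((~p2 -> (p1 /\ ~p1)) -> (~p1 /\ p1)): min(1, 1 − 0.5 + 0.1) = 0.6
~p1: Łukasiewicz ¬ gives 1 − 0.9 = 0.1
(p2 \/ ~p1) = max(0.4, 0.1) = 0.4
(((~p2 -> (p1 /\ ~p1)) -> (~p1 /\ p1)) -> (p2 \/ ~p1)): min(1, 1 − 0.6 + 0.4) = 0.8
(((~p1 /\ p1) \/ (p2 -> p2)) -> (((~p2 -> (p1 /\ ~p1)) -> (~p1 /\ p1)) -> (p2 \/ ~p1))): min(1, 1 − 1 + 0.8) = 0.8

0.80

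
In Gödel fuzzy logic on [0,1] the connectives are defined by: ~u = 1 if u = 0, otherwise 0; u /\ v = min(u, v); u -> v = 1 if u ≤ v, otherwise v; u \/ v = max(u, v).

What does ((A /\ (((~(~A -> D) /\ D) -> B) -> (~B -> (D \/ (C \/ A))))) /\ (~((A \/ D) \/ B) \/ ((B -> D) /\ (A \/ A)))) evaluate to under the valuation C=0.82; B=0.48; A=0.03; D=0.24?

0.03

~A: Gödel ¬ of 0.03 = 0 (operand ≠ 0)
(~A -> D): 0 ≤ 0.24, so result = 1
~(~A -> D): Gödel ¬ of 1 = 0 (operand ≠ 0)
(~(~A -> D) /\ D) = min(0, 0.24) = 0
((~(~A -> D) /\ D) -> B): 0 ≤ 0.48, so result = 1
~B: Gödel ¬ of 0.48 = 0 (operand ≠ 0)
(C \/ A) = max(0.82, 0.03) = 0.82
(D \/ (C \/ A)) = max(0.24, 0.82) = 0.82
(~B -> (D \/ (C \/ A))): 0 ≤ 0.82, so result = 1
(((~(~A -> D) /\ D) -> B) -> (~B -> (D \/ (C \/ A)))): 1 ≤ 1, so result = 1
(A /\ (((~(~A -> D) /\ D) -> B) -> (~B -> (D \/ (C \/ A))))) = min(0.03, 1) = 0.03
(A \/ D) = max(0.03, 0.24) = 0.24
((A \/ D) \/ B) = max(0.24, 0.48) = 0.48
~((A \/ D) \/ B): Gödel ¬ of 0.48 = 0 (operand ≠ 0)
(B -> D): 0.48 > 0.24, so result = 0.24
(A \/ A) = max(0.03, 0.03) = 0.03
((B -> D) /\ (A \/ A)) = min(0.24, 0.03) = 0.03
(~((A \/ D) \/ B) \/ ((B -> D) /\ (A \/ A))) = max(0, 0.03) = 0.03
((A /\ (((~(~A -> D) /\ D) -> B) -> (~B -> (D \/ (C \/ A))))) /\ (~((A \/ D) \/ B) \/ ((B -> D) /\ (A \/ A)))) = min(0.03, 0.03) = 0.03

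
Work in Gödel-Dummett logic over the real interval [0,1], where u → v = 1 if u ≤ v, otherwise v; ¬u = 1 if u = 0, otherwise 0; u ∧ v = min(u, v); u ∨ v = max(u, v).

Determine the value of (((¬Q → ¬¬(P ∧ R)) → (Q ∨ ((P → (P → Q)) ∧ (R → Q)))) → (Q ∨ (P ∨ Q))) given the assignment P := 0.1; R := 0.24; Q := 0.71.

¬Q: Gödel ¬ of 0.71 = 0 (operand ≠ 0)
(P ∧ R) = min(0.1, 0.24) = 0.1
¬(P ∧ R): Gödel ¬ of 0.1 = 0 (operand ≠ 0)
¬¬(P ∧ R): Gödel ¬ of 0 = 1 (operand is 0)
(¬Q → ¬¬(P ∧ R)): 0 ≤ 1, so result = 1
(P → Q): 0.1 ≤ 0.71, so result = 1
(P → (P → Q)): 0.1 ≤ 1, so result = 1
(R → Q): 0.24 ≤ 0.71, so result = 1
((P → (P → Q)) ∧ (R → Q)) = min(1, 1) = 1
(Q ∨ ((P → (P → Q)) ∧ (R → Q))) = max(0.71, 1) = 1
((¬Q → ¬¬(P ∧ R)) → (Q ∨ ((P → (P → Q)) ∧ (R → Q)))): 1 ≤ 1, so result = 1
(P ∨ Q) = max(0.1, 0.71) = 0.71
(Q ∨ (P ∨ Q)) = max(0.71, 0.71) = 0.71
(((¬Q → ¬¬(P ∧ R)) → (Q ∨ ((P → (P → Q)) ∧ (R → Q)))) → (Q ∨ (P ∨ Q))): 1 > 0.71, so result = 0.71

0.71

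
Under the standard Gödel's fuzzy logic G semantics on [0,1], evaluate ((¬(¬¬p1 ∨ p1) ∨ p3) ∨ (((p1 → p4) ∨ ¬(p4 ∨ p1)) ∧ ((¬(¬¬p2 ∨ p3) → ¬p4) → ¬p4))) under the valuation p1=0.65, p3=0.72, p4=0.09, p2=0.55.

0.72

¬p1: Gödel ¬ of 0.65 = 0 (operand ≠ 0)
¬¬p1: Gödel ¬ of 0 = 1 (operand is 0)
(¬¬p1 ∨ p1) = max(1, 0.65) = 1
¬(¬¬p1 ∨ p1): Gödel ¬ of 1 = 0 (operand ≠ 0)
(¬(¬¬p1 ∨ p1) ∨ p3) = max(0, 0.72) = 0.72
(p1 → p4): 0.65 > 0.09, so result = 0.09
(p4 ∨ p1) = max(0.09, 0.65) = 0.65
¬(p4 ∨ p1): Gödel ¬ of 0.65 = 0 (operand ≠ 0)
((p1 → p4) ∨ ¬(p4 ∨ p1)) = max(0.09, 0) = 0.09
¬p2: Gödel ¬ of 0.55 = 0 (operand ≠ 0)
¬¬p2: Gödel ¬ of 0 = 1 (operand is 0)
(¬¬p2 ∨ p3) = max(1, 0.72) = 1
¬(¬¬p2 ∨ p3): Gödel ¬ of 1 = 0 (operand ≠ 0)
¬p4: Gödel ¬ of 0.09 = 0 (operand ≠ 0)
(¬(¬¬p2 ∨ p3) → ¬p4): 0 ≤ 0, so result = 1
¬p4: Gödel ¬ of 0.09 = 0 (operand ≠ 0)
((¬(¬¬p2 ∨ p3) → ¬p4) → ¬p4): 1 > 0, so result = 0
(((p1 → p4) ∨ ¬(p4 ∨ p1)) ∧ ((¬(¬¬p2 ∨ p3) → ¬p4) → ¬p4)) = min(0.09, 0) = 0
((¬(¬¬p1 ∨ p1) ∨ p3) ∨ (((p1 → p4) ∨ ¬(p4 ∨ p1)) ∧ ((¬(¬¬p2 ∨ p3) → ¬p4) → ¬p4))) = max(0.72, 0) = 0.72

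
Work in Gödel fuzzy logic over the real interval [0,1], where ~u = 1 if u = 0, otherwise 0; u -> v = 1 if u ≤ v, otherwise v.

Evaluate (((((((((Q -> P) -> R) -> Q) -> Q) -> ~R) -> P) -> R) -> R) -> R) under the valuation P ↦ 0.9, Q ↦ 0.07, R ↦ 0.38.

(Q -> P): 0.07 ≤ 0.9, so result = 1
((Q -> P) -> R): 1 > 0.38, so result = 0.38
(((Q -> P) -> R) -> Q): 0.38 > 0.07, so result = 0.07
((((Q -> P) -> R) -> Q) -> Q): 0.07 ≤ 0.07, so result = 1
~R: Gödel ¬ of 0.38 = 0 (operand ≠ 0)
(((((Q -> P) -> R) -> Q) -> Q) -> ~R): 1 > 0, so result = 0
((((((Q -> P) -> R) -> Q) -> Q) -> ~R) -> P): 0 ≤ 0.9, so result = 1
(((((((Q -> P) -> R) -> Q) -> Q) -> ~R) -> P) -> R): 1 > 0.38, so result = 0.38
((((((((Q -> P) -> R) -> Q) -> Q) -> ~R) -> P) -> R) -> R): 0.38 ≤ 0.38, so result = 1
(((((((((Q -> P) -> R) -> Q) -> Q) -> ~R) -> P) -> R) -> R) -> R): 1 > 0.38, so result = 0.38

0.38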